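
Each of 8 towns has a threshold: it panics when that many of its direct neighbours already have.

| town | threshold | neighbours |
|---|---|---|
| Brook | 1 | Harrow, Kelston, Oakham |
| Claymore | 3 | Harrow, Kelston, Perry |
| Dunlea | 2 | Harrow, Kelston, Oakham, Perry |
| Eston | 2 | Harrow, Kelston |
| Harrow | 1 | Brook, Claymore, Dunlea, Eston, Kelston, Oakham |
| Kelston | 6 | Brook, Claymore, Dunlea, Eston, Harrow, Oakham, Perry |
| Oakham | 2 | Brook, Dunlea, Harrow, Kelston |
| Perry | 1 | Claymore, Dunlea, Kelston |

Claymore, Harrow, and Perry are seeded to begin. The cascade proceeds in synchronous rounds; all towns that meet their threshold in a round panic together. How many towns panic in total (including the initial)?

Round 1 — Claymore, Harrow, Perry panic (initial).
Round 2 — checking thresholds:
  Brook: 1 of 3 neighbours ≥ 1, panics.
  Dunlea: 2 of 4 neighbours ≥ 2, panics.
  Eston: 1 of 2 neighbours < 2, below threshold.
  Kelston: 3 of 7 neighbours < 6, below threshold.
  Oakham: 1 of 4 neighbours < 2, below threshold.
Round 3 — checking thresholds:
  Eston: 1 of 2 neighbours < 2, below threshold.
  Kelston: 5 of 7 neighbours < 6, below threshold.
  Oakham: 3 of 4 neighbours ≥ 2, panics.
Round 4 — checking thresholds:
  Eston: 1 of 2 neighbours < 2, below threshold.
  Kelston: 6 of 7 neighbours ≥ 6, panics.
Round 5 — checking thresholds:
  Eston: 2 of 2 neighbours ≥ 2, panics.
Round 6 — no new panics; cascade stops.

8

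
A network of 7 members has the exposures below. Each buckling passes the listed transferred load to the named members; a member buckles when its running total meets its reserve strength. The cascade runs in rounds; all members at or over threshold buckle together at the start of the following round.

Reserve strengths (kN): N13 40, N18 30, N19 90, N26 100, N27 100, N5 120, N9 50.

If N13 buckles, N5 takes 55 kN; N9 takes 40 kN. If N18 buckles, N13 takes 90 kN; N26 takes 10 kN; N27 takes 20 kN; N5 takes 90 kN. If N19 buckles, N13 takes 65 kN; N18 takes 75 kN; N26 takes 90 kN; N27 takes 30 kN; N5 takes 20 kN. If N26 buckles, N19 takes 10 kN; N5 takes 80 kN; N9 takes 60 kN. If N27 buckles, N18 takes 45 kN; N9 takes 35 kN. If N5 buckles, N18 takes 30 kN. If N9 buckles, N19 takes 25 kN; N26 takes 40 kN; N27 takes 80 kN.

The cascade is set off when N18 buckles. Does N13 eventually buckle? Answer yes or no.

yes

Round 1 — N18 buckles (initial).
  N13: +90 → 90 ≥ 40
  N26: +10 → 10 < 100
  N27: +20 → 20 < 100
  N5: +90 → 90 < 120
Round 2 — N13 buckles.
  N5: +55 → 145 ≥ 120
  N9: +40 → 40 < 50
Round 3 — N5 buckles.
No further bucklings.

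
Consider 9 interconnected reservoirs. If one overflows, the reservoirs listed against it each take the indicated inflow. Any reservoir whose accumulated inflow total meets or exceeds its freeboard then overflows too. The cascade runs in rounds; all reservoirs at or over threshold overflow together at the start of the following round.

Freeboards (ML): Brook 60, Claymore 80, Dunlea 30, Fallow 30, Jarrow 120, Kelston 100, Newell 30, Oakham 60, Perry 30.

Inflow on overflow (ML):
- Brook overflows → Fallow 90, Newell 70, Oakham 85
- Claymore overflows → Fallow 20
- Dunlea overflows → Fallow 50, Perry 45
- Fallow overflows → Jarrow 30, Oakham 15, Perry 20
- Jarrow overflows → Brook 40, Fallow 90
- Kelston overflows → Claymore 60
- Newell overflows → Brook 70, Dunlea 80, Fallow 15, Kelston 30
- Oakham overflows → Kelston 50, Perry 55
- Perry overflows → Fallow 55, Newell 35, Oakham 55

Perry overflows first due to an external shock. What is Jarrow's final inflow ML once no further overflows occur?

Round 1 — Perry overflows (initial).
  Fallow: +55 → 55 ≥ 30
  Newell: +35 → 35 ≥ 30
  Oakham: +55 → 55 < 60
Round 2 — Fallow, Newell overflow.
  Brook: +70 → 70 ≥ 60
  Dunlea: +80 → 80 ≥ 30
  Jarrow: +30 → 30 < 120
  Kelston: +30 → 30 < 100
  Oakham: +15 → 70 ≥ 60
Round 3 — Brook, Dunlea, Oakham overflow.
  Kelston: +50 → 80 < 100
No further overflows.

30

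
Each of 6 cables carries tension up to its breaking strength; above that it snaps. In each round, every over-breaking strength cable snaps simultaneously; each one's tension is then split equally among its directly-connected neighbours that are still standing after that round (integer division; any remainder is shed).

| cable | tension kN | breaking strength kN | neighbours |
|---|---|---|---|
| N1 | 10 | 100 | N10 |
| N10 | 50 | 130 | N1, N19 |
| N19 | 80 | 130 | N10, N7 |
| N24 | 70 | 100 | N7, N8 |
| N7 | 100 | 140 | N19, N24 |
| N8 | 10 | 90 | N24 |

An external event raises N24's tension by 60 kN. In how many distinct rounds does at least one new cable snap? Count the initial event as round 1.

5

Round 1 — N24 at 130 > 100. N24 snaps.
  N24 sheds 130 kN to N7, N8: 65 each.
    N7: 100+65 = 165 > 140
    N8: 10+65 = 75 ≤ 90
Round 2 — N7 snaps.
  N7 sheds 165 kN to N19: 165 each.
    N19: 80+165 = 245 > 130
Round 3 — N19 snaps.
  N19 sheds 245 kN to N10: 245 each.
    N10: 50+245 = 295 > 130
Round 4 — N10 snaps.
  N10 sheds 295 kN to N1: 295 each.
    N1: 10+295 = 305 > 100
Round 5 — N1 snaps.
  N1 sheds 305 kN: no online neighbours, lost.
No further breaks.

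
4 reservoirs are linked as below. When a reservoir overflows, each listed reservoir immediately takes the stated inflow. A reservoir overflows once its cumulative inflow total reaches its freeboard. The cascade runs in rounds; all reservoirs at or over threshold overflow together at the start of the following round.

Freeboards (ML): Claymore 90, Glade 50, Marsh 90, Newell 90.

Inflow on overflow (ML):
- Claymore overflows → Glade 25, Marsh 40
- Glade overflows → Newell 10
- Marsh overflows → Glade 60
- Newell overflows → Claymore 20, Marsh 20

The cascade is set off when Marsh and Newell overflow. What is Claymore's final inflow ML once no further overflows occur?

20

Round 1 — Marsh, Newell overflow (initial).
  Claymore: +20 → 20 < 90
  Glade: +60 → 60 ≥ 50
Round 2 — Glade overflows.
No further overflows.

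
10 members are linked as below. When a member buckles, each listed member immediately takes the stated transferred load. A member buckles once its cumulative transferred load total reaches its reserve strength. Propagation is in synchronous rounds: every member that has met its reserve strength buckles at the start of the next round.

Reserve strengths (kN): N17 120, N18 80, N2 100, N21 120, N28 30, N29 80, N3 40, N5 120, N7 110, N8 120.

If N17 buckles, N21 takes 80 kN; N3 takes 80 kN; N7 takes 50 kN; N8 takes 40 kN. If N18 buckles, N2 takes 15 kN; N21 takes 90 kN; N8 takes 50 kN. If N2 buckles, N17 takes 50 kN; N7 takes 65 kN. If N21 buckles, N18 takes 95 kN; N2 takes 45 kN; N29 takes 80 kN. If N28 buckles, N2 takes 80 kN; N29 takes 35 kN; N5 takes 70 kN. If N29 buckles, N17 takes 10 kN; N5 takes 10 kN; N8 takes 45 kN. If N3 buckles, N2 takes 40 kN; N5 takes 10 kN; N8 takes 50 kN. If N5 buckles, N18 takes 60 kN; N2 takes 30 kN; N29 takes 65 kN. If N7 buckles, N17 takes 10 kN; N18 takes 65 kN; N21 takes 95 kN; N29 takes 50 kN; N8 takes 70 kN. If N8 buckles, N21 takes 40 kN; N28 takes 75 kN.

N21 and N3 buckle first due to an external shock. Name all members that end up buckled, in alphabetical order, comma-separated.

Round 1 — N21, N3 buckle (initial).
  N18: +95 → 95 ≥ 80
  N2: +45+40 → 85 < 100
  N29: +80 → 80 ≥ 80
  N5: +10 → 10 < 120
  N8: +50 → 50 < 120
Round 2 — N18, N29 buckle.
  N17: +10 → 10 < 120
  N2: +15 → 100 ≥ 100
  N5: +10 → 20 < 120
  N8: +50+45 → 145 ≥ 120
Round 3 — N2, N8 buckle.
  N17: +50 → 60 < 120
  N28: +75 → 75 ≥ 30
  N7: +65 → 65 < 110
Round 4 — N28 buckles.
  N5: +70 → 90 < 120
No further bucklings.

N18, N2, N21, N28, N29, N3, N8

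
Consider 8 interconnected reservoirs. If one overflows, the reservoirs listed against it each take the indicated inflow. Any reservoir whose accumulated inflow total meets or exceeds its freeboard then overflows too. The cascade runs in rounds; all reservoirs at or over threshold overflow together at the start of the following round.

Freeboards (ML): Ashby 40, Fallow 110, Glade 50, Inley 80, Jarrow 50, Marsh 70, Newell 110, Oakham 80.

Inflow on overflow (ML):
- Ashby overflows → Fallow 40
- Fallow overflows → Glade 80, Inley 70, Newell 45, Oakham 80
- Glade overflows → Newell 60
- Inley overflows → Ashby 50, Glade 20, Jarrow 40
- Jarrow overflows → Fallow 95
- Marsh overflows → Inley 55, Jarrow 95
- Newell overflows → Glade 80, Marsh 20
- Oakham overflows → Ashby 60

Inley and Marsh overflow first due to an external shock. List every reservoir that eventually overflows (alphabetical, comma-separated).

Round 1 — Inley, Marsh overflow (initial).
  Ashby: +50 → 50 ≥ 40
  Glade: +20 → 20 < 50
  Jarrow: +40+95 → 135 ≥ 50
Round 2 — Ashby, Jarrow overflow.
  Fallow: +40+95 → 135 ≥ 110
Round 3 — Fallow overflows.
  Glade: +80 → 100 ≥ 50
  Newell: +45 → 45 < 110
  Oakham: +80 → 80 ≥ 80
Round 4 — Glade, Oakham overflow.
  Newell: +60 → 105 < 110
No further overflows.

Ashby, Fallow, Glade, Inley, Jarrow, Marsh, Oakham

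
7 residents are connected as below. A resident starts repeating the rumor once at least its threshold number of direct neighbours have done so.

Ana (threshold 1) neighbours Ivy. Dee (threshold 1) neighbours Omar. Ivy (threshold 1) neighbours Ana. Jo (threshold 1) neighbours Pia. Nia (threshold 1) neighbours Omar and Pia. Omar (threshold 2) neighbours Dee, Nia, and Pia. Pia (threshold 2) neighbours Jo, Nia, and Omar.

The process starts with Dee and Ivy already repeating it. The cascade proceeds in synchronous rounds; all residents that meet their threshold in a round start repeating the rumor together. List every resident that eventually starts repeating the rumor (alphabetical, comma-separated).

Ana, Dee, Ivy

Round 1 — Dee, Ivy start repeating the rumor (initial).
Round 2 — checking thresholds:
  Ana: 1 of 1 neighbours ≥ 1, starts repeating the rumor.
  Omar: 1 of 3 neighbours < 2, holds.
Round 3 — no new spreads; cascade stops.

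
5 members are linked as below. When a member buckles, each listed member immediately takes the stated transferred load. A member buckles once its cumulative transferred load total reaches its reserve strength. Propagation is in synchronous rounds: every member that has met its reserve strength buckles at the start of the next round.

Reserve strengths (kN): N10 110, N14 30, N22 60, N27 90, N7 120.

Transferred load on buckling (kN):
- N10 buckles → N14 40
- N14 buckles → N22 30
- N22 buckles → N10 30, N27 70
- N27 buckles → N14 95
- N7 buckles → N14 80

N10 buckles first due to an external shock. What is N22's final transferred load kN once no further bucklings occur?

Round 1 — N10 buckles (initial).
  N14: +40 → 40 ≥ 30
Round 2 — N14 buckles.
  N22: +30 → 30 < 60
No further bucklings.

30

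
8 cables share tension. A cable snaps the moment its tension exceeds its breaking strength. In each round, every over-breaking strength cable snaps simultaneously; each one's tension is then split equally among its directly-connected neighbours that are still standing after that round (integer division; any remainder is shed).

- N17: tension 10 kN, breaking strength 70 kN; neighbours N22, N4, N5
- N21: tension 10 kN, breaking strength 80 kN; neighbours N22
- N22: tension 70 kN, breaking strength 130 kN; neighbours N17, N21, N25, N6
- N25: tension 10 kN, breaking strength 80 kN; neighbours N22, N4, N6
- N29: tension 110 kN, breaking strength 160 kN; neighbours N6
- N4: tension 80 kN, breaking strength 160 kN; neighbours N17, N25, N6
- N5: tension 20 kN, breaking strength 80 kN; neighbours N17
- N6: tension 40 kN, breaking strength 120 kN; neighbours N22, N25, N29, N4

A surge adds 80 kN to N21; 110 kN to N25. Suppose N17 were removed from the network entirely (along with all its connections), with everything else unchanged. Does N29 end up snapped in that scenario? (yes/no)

yes

With N17 removed:
Round 1 — N21 at 90 > 80; N25 at 120 > 80. N21, N25 snap.
  N21 sheds 90 kN to N22: 90 each.
    N22: 70+90 = 160 > 130
  N25 sheds 120 kN to N22, N4, N6: 40 each.
    N22: 160+40 = 200 > 130
    N4: 80+40 = 120 ≤ 160
    N6: 40+40 = 80 ≤ 120
Round 2 — N22 snaps.
  N22 sheds 200 kN to N6: 200 each.
    N6: 80+200 = 280 > 120
Round 3 — N6 snaps.
  N6 sheds 280 kN to N29, N4: 140 each.
    N29: 110+140 = 250 > 160
    N4: 120+140 = 260 > 160
Round 4 — N29, N4 snap.
  N29 sheds 250 kN: no online neighbours, lost.
  N4 sheds 260 kN: no online neighbours, lost.
No further breaks.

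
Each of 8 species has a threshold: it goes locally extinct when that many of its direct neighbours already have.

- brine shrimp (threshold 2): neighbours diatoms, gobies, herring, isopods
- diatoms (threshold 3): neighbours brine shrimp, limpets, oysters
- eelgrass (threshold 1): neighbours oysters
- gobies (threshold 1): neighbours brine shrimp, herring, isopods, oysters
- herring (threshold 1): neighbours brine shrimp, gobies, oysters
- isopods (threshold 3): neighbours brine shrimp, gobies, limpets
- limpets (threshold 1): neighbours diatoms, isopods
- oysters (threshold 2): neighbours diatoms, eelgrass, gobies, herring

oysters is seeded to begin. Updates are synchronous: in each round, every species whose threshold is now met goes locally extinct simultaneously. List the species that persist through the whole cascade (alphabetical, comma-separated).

Round 1 — oysters goes locally extinct (initial).
Round 2 — checking thresholds:
  diatoms: 1 of 3 neighbours < 3, holds.
  eelgrass: 1 of 1 neighbours ≥ 1, goes locally extinct.
  gobies: 1 of 4 neighbours ≥ 1, goes locally extinct.
  herring: 1 of 3 neighbours ≥ 1, goes locally extinct.
Round 3 — checking thresholds:
  brine shrimp: 2 of 4 neighbours ≥ 2, goes locally extinct.
  diatoms: 1 of 3 neighbours < 3, holds.
  isopods: 1 of 3 neighbours < 3, holds.
Round 4 — no new extinctions; cascade stops.

diatoms, isopods, limpets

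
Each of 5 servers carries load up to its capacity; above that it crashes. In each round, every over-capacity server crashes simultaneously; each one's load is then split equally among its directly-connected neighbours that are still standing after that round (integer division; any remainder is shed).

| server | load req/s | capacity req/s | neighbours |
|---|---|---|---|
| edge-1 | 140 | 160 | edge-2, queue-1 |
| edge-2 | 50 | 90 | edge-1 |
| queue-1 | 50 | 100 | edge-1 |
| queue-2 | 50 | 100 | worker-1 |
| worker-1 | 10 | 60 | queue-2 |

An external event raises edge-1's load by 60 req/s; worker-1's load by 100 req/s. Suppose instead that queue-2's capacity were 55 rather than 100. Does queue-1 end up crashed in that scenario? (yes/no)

With queue-2's capacity at 55:
Round 1 — edge-1 at 200 > 160; worker-1 at 110 > 60. edge-1, worker-1 crash.
  edge-1 sheds 200 req/s to edge-2, queue-1: 100 each.
    edge-2: 50+100 = 150 > 90
    queue-1: 50+100 = 150 > 100
  worker-1 sheds 110 req/s to queue-2: 110 each.
    queue-2: 50+110 = 160 > 55
Round 2 — edge-2, queue-1, queue-2 crash.
  edge-2 sheds 150 req/s: no online neighbours, lost.
  queue-1 sheds 150 req/s: no online neighbours, lost.
  queue-2 sheds 160 req/s: no online neighbours, lost.
No further crashes.

yes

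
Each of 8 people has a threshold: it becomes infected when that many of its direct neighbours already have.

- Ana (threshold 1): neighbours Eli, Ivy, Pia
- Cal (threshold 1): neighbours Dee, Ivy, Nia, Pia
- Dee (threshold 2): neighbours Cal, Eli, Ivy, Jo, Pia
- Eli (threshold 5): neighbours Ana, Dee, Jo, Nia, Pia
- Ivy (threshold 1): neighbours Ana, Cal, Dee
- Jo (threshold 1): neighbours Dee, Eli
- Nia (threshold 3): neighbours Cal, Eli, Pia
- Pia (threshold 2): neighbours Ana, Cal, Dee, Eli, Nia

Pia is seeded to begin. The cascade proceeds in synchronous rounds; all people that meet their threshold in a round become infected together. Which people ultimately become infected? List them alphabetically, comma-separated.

Ana, Cal, Dee, Ivy, Jo, Pia

Round 1 — Pia becomes infected (initial).
Round 2 — checking thresholds:
  Ana: 1 of 3 neighbours ≥ 1, becomes infected.
  Cal: 1 of 4 neighbours ≥ 1, becomes infected.
  Dee: 1 of 5 neighbours < 2, holds.
  Eli: 1 of 5 neighbours < 5, holds.
  Nia: 1 of 3 neighbours < 3, holds.
Round 3 — checking thresholds:
  Dee: 2 of 5 neighbours ≥ 2, becomes infected.
  Eli: 2 of 5 neighbours < 5, holds.
  Ivy: 2 of 3 neighbours ≥ 1, becomes infected.
  Nia: 2 of 3 neighbours < 3, holds.
Round 4 — checking thresholds:
  Eli: 3 of 5 neighbours < 5, holds.
  Jo: 1 of 2 neighbours ≥ 1, becomes infected.
  Nia: 2 of 3 neighbours < 3, holds.
Round 5 — no new infections; cascade stops.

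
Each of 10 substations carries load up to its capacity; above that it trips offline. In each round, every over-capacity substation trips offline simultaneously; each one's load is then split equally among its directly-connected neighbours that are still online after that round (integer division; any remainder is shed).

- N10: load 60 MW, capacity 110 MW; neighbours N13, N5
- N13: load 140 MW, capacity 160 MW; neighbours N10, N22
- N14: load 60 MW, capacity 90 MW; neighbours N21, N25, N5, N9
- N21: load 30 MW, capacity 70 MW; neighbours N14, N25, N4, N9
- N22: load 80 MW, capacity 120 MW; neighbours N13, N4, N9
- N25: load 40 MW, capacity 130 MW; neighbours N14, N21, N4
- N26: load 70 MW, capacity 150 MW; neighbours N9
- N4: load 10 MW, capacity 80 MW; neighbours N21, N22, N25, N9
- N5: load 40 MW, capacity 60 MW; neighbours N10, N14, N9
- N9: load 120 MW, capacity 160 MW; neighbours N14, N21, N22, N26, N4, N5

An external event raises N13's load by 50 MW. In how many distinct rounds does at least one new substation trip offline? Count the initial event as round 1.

Round 1 — N13 at 190 > 160. N13 trips offline.
  N13 sheds 190 MW to N10, N22: 95 each.
    N10: 60+95 = 155 > 110
    N22: 80+95 = 175 > 120
Round 2 — N10, N22 trip offline.
  N10 sheds 155 MW to N5: 155 each.
    N5: 40+155 = 195 > 60
  N22 sheds 175 MW to N4, N9: 87 each (1 lost).
    N4: 10+87 = 97 > 80
    N9: 120+87 = 207 > 160
Round 3 — N4, N5, N9 trip offline.
  N4 sheds 97 MW to N21, N25: 48 each (1 lost).
    N21: 30+48 = 78 > 70
    N25: 40+48 = 88 ≤ 130
  N5 sheds 195 MW to N14: 195 each.
    N14: 60+195 = 255 > 90
  N9 sheds 207 MW to N14, N21, N26: 69 each.
    N14: 255+69 = 324 > 90
    N21: 78+69 = 147 > 70
    N26: 70+69 = 139 ≤ 150
Round 4 — N14, N21 trip offline.
  N14 sheds 324 MW to N25: 324 each.
    N25: 88+324 = 412 > 130
  N21 sheds 147 MW to N25: 147 each.
    N25: 412+147 = 559 > 130
Round 5 — N25 trips offline.
  N25 sheds 559 MW: no online neighbours, lost.
No further trips.

5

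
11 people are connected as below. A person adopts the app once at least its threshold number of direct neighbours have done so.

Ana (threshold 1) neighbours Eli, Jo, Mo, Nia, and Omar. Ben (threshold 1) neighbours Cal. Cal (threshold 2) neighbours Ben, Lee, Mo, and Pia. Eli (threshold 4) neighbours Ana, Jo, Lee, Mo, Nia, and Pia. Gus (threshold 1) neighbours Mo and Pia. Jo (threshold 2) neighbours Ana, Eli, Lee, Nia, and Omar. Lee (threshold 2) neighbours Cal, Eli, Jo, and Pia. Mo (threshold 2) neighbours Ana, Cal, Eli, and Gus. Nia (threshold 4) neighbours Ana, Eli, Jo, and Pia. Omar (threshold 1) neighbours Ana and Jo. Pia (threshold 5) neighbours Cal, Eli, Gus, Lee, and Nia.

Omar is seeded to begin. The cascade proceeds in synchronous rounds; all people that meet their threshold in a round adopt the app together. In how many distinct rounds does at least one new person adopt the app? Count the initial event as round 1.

3

Round 1 — Omar adopts the app (initial).
Round 2 — checking thresholds:
  Ana: 1 of 5 neighbours ≥ 1, adopts the app.
  Jo: 1 of 5 neighbours < 2, not yet.
Round 3 — checking thresholds:
  Eli: 1 of 6 neighbours < 4, not yet.
  Jo: 2 of 5 neighbours ≥ 2, adopts the app.
  Mo: 1 of 4 neighbours < 2, not yet.
  Nia: 1 of 4 neighbours < 4, not yet.
Round 4 — no new adoptions; cascade stops.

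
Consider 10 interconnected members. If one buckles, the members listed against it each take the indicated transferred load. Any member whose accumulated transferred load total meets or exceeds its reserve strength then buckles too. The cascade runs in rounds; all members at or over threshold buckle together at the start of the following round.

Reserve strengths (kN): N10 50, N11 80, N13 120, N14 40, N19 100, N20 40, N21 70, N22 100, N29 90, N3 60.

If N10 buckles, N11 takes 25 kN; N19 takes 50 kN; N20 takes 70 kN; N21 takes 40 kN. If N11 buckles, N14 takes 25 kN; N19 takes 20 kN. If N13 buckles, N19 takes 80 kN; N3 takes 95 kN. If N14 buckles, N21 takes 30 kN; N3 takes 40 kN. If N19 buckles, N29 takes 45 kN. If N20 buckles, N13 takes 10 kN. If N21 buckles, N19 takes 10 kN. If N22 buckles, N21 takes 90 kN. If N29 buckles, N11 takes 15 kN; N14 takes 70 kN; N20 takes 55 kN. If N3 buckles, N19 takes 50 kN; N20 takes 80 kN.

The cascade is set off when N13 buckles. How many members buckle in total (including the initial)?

Round 1 — N13 buckles (initial).
  N19: +80 → 80 < 100
  N3: +95 → 95 ≥ 60
Round 2 — N3 buckles.
  N19: +50 → 130 ≥ 100
  N20: +80 → 80 ≥ 40
Round 3 — N19, N20 buckle.
  N29: +45 → 45 < 90
No further bucklings.

4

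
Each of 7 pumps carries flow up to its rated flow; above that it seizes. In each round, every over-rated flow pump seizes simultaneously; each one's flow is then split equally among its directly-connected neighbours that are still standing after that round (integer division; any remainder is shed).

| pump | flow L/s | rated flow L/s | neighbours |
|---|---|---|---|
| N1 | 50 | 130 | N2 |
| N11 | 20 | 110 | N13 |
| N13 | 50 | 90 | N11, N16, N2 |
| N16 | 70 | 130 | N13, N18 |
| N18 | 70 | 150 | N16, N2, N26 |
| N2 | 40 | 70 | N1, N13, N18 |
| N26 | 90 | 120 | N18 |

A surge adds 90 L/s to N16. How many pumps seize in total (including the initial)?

5

Round 1 — N16 at 160 > 130. N16 seizes.
  N16 sheds 160 L/s to N13, N18: 80 each.
    N13: 50+80 = 130 > 90
    N18: 70+80 = 150 ≤ 150
Round 2 — N13 seizes.
  N13 sheds 130 L/s to N11, N2: 65 each.
    N11: 20+65 = 85 ≤ 110
    N2: 40+65 = 105 > 70
Round 3 — N2 seizes.
  N2 sheds 105 L/s to N1, N18: 52 each (1 lost).
    N1: 50+52 = 102 ≤ 130
    N18: 150+52 = 202 > 150
Round 4 — N18 seizes.
  N18 sheds 202 L/s to N26: 202 each.
    N26: 90+202 = 292 > 120
Round 5 — N26 seizes.
  N26 sheds 292 L/s: no online neighbours, lost.
No further seizures.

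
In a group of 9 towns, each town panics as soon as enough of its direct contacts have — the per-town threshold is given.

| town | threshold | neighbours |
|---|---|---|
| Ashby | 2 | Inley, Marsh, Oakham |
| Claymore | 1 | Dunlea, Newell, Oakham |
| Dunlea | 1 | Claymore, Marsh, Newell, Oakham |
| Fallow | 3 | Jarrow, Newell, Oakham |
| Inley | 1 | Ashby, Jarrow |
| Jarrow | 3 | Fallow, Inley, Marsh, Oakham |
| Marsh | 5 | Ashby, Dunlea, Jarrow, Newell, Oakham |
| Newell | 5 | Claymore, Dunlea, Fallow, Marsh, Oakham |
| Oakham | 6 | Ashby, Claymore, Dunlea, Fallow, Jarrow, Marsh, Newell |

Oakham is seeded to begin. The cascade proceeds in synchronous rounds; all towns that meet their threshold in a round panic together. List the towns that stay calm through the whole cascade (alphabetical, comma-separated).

Ashby, Fallow, Inley, Jarrow, Marsh, Newell

Round 1 — Oakham panics (initial).
Round 2 — checking thresholds:
  Ashby: 1 of 3 neighbours < 2, holds.
  Claymore: 1 of 3 neighbours ≥ 1, panics.
  Dunlea: 1 of 4 neighbours ≥ 1, panics.
  Fallow: 1 of 3 neighbours < 3, holds.
  Jarrow: 1 of 4 neighbours < 3, holds.
  Marsh: 1 of 5 neighbours < 5, holds.
  Newell: 1 of 5 neighbours < 5, holds.
Round 3 — no new panics; cascade stops.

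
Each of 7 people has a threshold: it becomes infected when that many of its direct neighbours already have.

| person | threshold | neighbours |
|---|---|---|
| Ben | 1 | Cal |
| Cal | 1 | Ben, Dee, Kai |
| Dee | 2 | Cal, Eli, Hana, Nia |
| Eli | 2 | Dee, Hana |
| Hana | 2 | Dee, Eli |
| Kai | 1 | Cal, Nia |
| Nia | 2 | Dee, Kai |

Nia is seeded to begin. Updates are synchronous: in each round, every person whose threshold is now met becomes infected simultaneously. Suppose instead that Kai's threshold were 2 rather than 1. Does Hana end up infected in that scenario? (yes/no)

no

With Kai's threshold at 2:
Round 1 — Nia becomes infected (initial).
Round 2 — no new infections; cascade stops.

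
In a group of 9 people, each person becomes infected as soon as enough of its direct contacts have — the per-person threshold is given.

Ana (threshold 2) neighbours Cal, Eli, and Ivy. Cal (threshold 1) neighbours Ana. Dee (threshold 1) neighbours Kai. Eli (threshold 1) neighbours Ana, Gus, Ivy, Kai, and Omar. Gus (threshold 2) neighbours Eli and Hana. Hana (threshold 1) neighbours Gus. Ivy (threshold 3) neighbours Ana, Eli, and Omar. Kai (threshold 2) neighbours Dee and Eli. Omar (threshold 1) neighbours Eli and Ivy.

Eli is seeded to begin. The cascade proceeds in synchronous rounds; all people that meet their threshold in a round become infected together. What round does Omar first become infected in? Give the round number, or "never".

2

Round 1 — Eli becomes infected (initial).
Round 2 — checking thresholds:
  Ana: 1 of 3 neighbours < 2, not yet.
  Gus: 1 of 2 neighbours < 2, not yet.
  Ivy: 1 of 3 neighbours < 3, not yet.
  Kai: 1 of 2 neighbours < 2, not yet.
  Omar: 1 of 2 neighbours ≥ 1, becomes infected.
Round 3 — no new infections; cascade stops.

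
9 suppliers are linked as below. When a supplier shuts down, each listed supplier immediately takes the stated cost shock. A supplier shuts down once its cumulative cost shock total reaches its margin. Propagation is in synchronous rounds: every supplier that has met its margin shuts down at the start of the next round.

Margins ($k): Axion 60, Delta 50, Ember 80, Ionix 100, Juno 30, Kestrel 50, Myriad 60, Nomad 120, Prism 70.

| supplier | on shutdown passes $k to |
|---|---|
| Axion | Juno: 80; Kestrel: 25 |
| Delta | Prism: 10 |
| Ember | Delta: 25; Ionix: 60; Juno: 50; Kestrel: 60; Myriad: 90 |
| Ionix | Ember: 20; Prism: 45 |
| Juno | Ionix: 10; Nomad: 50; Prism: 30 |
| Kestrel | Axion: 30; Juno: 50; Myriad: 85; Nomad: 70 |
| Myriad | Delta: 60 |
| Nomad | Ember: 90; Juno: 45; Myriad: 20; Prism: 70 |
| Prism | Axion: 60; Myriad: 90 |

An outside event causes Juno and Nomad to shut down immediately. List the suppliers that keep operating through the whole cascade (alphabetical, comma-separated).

Ionix

Round 1 — Juno, Nomad shut down (initial).
  Ember: +90 → 90 ≥ 80
  Ionix: +10 → 10 < 100
  Myriad: +20 → 20 < 60
  Prism: +30+70 → 100 ≥ 70
Round 2 — Ember, Prism shut down.
  Axion: +60 → 60 ≥ 60
  Delta: +25 → 25 < 50
  Ionix: +60 → 70 < 100
  Kestrel: +60 → 60 ≥ 50
  Myriad: +90+90 → 200 ≥ 60
Round 3 — Axion, Kestrel, Myriad shut down.
  Delta: +60 → 85 ≥ 50
Round 4 — Delta shuts down.
No further shutdowns.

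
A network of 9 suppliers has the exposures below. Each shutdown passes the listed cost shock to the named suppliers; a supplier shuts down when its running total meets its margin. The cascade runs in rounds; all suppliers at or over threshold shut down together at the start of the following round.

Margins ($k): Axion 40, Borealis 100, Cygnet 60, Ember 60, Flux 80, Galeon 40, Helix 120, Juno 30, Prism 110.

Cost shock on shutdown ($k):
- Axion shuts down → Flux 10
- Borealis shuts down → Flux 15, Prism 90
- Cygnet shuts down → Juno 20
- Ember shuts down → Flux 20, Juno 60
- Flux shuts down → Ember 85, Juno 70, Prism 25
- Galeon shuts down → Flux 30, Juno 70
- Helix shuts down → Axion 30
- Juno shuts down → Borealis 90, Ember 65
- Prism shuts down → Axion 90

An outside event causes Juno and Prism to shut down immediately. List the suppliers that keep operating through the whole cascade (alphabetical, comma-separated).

Round 1 — Juno, Prism shut down (initial).
  Axion: +90 → 90 ≥ 40
  Borealis: +90 → 90 < 100
  Ember: +65 → 65 ≥ 60
Round 2 — Axion, Ember shut down.
  Flux: +10+20 → 30 < 80
No further shutdowns.

Borealis, Cygnet, Flux, Galeon, Helix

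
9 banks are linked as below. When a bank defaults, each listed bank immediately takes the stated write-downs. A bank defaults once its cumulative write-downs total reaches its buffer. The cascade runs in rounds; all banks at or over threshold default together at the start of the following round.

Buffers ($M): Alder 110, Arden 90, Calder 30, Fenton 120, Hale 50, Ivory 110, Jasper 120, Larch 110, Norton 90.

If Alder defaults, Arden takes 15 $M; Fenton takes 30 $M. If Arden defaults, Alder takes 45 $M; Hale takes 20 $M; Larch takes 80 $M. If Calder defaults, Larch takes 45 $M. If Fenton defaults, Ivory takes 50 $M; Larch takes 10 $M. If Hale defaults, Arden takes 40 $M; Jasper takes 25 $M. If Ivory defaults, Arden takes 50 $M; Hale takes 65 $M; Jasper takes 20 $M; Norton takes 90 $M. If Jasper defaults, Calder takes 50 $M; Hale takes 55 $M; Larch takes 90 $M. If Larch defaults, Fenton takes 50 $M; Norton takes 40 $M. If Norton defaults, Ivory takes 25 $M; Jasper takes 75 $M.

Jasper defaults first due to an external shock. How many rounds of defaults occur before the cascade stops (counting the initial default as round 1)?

Round 1 — Jasper defaults (initial).
  Calder: +50 → 50 ≥ 30
  Hale: +55 → 55 ≥ 50
  Larch: +90 → 90 < 110
Round 2 — Calder, Hale default.
  Arden: +40 → 40 < 90
  Larch: +45 → 135 ≥ 110
Round 3 — Larch defaults.
  Fenton: +50 → 50 < 120
  Norton: +40 → 40 < 90
No further defaults.

3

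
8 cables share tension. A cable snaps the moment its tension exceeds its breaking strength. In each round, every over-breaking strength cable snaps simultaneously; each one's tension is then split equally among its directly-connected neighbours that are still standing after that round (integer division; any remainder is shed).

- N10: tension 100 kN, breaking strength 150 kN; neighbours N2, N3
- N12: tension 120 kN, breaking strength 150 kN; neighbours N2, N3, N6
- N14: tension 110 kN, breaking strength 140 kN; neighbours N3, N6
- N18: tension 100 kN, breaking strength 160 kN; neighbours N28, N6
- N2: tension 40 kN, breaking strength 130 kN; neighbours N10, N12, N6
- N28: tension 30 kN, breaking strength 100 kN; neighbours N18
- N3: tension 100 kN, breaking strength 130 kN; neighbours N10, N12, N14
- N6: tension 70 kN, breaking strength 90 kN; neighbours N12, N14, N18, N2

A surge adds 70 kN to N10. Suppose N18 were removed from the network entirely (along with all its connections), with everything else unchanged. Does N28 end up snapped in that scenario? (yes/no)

no

With N18 removed:
Round 1 — N10 at 170 > 150. N10 snaps.
  N10 sheds 170 kN to N2, N3: 85 each.
    N2: 40+85 = 125 ≤ 130
    N3: 100+85 = 185 > 130
Round 2 — N3 snaps.
  N3 sheds 185 kN to N12, N14: 92 each (1 lost).
    N12: 120+92 = 212 > 150
    N14: 110+92 = 202 > 140
Round 3 — N12, N14 snap.
  N12 sheds 212 kN to N2, N6: 106 each.
    N2: 125+106 = 231 > 130
    N6: 70+106 = 176 > 90
  N14 sheds 202 kN to N6: 202 each.
    N6: 176+202 = 378 > 90
Round 4 — N2, N6 snap.
  N2 sheds 231 kN: no online neighbours, lost.
  N6 sheds 378 kN: no online neighbours, lost.
No further breaks.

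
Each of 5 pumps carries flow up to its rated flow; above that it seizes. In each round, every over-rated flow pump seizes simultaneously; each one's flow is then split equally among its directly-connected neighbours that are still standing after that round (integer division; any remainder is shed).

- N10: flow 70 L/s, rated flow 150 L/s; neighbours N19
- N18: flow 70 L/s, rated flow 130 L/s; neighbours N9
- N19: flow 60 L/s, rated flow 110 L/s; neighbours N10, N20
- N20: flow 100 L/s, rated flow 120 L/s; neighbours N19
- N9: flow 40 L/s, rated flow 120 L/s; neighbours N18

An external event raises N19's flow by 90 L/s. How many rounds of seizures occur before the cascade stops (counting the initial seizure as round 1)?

Round 1 — N19 at 150 > 110. N19 seizes.
  N19 sheds 150 L/s to N10, N20: 75 each.
    N10: 70+75 = 145 ≤ 150
    N20: 100+75 = 175 > 120
Round 2 — N20 seizes.
  N20 sheds 175 L/s: no online neighbours, lost.
No further seizures.

2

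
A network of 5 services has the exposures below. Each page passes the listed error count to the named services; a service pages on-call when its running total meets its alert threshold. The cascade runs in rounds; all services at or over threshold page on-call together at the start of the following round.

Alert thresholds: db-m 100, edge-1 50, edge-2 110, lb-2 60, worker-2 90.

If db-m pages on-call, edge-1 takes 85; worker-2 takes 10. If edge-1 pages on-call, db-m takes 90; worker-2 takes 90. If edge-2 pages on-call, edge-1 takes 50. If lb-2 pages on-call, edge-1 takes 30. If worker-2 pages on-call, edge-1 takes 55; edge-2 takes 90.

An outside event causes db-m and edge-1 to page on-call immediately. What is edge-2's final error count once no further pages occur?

Round 1 — db-m, edge-1 page on-call (initial).
  worker-2: +10+90 → 100 ≥ 90
Round 2 — worker-2 pages on-call.
  edge-2: +90 → 90 < 110
No further pages.

90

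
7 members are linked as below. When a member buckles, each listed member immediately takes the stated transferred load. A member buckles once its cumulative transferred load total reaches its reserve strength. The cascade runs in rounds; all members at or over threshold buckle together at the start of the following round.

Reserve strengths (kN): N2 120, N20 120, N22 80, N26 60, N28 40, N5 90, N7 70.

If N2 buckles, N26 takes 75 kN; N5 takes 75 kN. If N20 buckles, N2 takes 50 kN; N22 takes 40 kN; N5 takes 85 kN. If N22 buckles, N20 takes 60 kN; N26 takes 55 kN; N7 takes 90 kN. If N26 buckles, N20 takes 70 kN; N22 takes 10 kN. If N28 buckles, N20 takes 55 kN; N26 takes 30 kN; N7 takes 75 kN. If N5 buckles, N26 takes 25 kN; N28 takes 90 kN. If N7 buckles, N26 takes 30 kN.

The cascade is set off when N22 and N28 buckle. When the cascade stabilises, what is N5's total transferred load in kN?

85

Round 1 — N22, N28 buckle (initial).
  N20: +60+55 → 115 < 120
  N26: +55+30 → 85 ≥ 60
  N7: +90+75 → 165 ≥ 70
Round 2 — N26, N7 buckle.
  N20: +70 → 185 ≥ 120
Round 3 — N20 buckles.
  N2: +50 → 50 < 120
  N5: +85 → 85 < 90
No further bucklings.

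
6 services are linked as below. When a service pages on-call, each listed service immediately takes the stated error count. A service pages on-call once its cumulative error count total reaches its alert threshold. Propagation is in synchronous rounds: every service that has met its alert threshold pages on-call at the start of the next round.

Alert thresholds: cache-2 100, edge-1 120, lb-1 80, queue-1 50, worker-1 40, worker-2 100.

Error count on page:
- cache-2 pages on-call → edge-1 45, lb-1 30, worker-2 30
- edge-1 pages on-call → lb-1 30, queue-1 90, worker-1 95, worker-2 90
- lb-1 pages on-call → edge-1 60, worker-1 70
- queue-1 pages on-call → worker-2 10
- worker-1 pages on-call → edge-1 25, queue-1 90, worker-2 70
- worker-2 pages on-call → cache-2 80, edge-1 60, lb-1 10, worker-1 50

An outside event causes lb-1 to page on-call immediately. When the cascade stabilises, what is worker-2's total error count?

80

Round 1 — lb-1 pages on-call (initial).
  edge-1: +60 → 60 < 120
  worker-1: +70 → 70 ≥ 40
Round 2 — worker-1 pages on-call.
  edge-1: +25 → 85 < 120
  queue-1: +90 → 90 ≥ 50
  worker-2: +70 → 70 < 100
Round 3 — queue-1 pages on-call.
  worker-2: +10 → 80 < 100
No further pages.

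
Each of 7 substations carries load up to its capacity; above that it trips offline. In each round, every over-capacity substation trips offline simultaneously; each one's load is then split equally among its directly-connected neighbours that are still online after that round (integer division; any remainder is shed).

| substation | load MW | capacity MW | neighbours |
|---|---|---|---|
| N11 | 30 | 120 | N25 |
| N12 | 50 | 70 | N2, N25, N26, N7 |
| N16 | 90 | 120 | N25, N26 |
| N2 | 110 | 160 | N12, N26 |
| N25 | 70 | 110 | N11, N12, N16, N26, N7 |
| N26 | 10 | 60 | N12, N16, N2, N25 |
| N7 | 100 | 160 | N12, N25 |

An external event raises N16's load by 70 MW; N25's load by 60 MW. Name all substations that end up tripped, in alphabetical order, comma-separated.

N12, N16, N2, N25, N26, N7

Round 1 — N16 at 160 > 120; N25 at 130 > 110. N16, N25 trip offline.
  N16 sheds 160 MW to N26: 160 each.
    N26: 10+160 = 170 > 60
  N25 sheds 130 MW to N11, N12, N26, N7: 32 each (2 lost).
    N11: 30+32 = 62 ≤ 120
    N12: 50+32 = 82 > 70
    N26: 170+32 = 202 > 60
    N7: 100+32 = 132 ≤ 160
Round 2 — N12, N26 trip offline.
  N12 sheds 82 MW to N2, N7: 41 each.
    N2: 110+41 = 151 ≤ 160
    N7: 132+41 = 173 > 160
  N26 sheds 202 MW to N2: 202 each.
    N2: 151+202 = 353 > 160
Round 3 — N2, N7 trip offline.
  N2 sheds 353 MW: no online neighbours, lost.
  N7 sheds 173 MW: no online neighbours, lost.
No further trips.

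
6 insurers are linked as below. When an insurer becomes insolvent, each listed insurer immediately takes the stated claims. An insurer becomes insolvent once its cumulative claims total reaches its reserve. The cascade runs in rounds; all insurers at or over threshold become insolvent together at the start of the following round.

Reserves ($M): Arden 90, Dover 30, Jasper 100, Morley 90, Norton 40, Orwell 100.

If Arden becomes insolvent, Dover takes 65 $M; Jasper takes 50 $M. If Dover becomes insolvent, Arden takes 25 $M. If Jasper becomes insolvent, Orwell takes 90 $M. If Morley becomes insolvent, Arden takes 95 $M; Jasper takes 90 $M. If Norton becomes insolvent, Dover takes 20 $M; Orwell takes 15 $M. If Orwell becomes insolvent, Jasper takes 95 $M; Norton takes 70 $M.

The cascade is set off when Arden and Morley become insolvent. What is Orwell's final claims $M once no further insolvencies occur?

Round 1 — Arden, Morley become insolvent (initial).
  Dover: +65 → 65 ≥ 30
  Jasper: +50+90 → 140 ≥ 100
Round 2 — Dover, Jasper become insolvent.
  Orwell: +90 → 90 < 100
No further insolvencies.

90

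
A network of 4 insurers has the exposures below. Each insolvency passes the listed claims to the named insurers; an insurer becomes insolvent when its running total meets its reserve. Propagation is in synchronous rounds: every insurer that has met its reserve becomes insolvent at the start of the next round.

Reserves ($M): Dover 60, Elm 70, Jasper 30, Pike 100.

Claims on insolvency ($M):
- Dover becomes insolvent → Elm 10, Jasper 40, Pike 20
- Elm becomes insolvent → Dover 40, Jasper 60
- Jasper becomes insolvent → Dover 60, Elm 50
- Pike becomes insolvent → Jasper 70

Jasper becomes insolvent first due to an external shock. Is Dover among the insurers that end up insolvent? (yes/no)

yes

Round 1 — Jasper becomes insolvent (initial).
  Dover: +60 → 60 ≥ 60
  Elm: +50 → 50 < 70
Round 2 — Dover becomes insolvent.
  Elm: +10 → 60 < 70
  Pike: +20 → 20 < 100
No further insolvencies.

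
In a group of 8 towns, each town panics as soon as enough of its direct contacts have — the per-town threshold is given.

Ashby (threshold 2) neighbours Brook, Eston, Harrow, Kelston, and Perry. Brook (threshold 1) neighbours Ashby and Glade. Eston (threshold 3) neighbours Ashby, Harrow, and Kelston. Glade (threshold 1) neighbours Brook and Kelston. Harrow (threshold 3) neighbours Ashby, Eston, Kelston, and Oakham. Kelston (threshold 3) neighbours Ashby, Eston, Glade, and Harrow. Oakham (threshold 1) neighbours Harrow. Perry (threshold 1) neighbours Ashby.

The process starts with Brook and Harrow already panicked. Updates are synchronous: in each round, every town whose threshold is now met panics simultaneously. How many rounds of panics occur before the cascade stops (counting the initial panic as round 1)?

Round 1 — Brook, Harrow panic (initial).
Round 2 — checking thresholds:
  Ashby: 2 of 5 neighbours ≥ 2, panics.
  Eston: 1 of 3 neighbours < 3, not yet.
  Glade: 1 of 2 neighbours ≥ 1, panics.
  Kelston: 1 of 4 neighbours < 3, not yet.
  Oakham: 1 of 1 neighbours ≥ 1, panics.
Round 3 — checking thresholds:
  Eston: 2 of 3 neighbours < 3, not yet.
  Kelston: 3 of 4 neighbours ≥ 3, panics.
  Perry: 1 of 1 neighbours ≥ 1, panics.
Round 4 — checking thresholds:
  Eston: 3 of 3 neighbours ≥ 3, panics.
Round 5 — no new panics; cascade stops.

4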